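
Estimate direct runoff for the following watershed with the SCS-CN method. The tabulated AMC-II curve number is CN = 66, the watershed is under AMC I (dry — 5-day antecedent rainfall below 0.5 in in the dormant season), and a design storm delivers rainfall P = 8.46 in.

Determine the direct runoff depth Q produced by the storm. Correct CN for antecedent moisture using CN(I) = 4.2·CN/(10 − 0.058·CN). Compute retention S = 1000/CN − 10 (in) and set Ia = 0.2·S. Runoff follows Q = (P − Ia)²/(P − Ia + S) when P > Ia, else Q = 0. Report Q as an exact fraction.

CN(I) from CN(II)=66: (4.2·66)/(10 − 0.058·66) = 69300/1543 ≈ 44.913
S = 1000/(69300/1543) − 10 = 8500/693 in ≈ 12.266 in
Initial abstraction Ia = S/5 = (8500/693)/5 = 1700/693 ≈ 2.453 in
P − Ia = 8.460 − 2.453 = 208139/34650 ≈ 6.007 in (> 0, runoff occurs)
Q = (208139/34650)²/((208139/34650) + 8500/693) = (43321843321/1200622500)/(633139/34650) = 43321843321/21938266350 in ≈ 1.975 in

Q = 43321843321/21938266350 in ≈ 1.975 in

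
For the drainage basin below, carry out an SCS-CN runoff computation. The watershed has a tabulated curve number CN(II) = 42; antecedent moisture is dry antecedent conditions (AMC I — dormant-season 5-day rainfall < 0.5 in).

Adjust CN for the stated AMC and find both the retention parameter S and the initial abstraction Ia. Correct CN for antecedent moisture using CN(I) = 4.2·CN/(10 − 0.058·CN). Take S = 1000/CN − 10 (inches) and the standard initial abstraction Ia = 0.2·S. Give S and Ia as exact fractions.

S = 14500/441 in ≈ 32.880 in; Ia = 2900/441 in ≈ 6.576 in

Dry (AMC I): CN(I) = 4.2·42/(10 − 0.058·42) = (882/5)/(1891/250) = 44100/1891 ≈ 23.321
Max retention: S = 1000/(44100/1891) − 10 = 14500/441 in (≈ 32.880 in)
Ia = 0.2S: 0.2·32.880 = 6.576 in (exactly 2900/441)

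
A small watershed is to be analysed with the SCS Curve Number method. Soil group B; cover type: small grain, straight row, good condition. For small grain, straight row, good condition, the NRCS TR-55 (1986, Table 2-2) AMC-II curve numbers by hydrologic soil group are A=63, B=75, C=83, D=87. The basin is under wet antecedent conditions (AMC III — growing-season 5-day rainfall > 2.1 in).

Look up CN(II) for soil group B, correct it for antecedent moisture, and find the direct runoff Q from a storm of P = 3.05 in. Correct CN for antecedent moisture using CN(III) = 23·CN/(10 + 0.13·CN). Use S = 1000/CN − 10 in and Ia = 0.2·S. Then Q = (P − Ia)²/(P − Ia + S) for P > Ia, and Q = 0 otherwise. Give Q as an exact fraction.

NRCS table: small grain, straight row, good condition, soil group B → CN(II) = 75
Wet (AMC III): CN(III) = 23·75/(10 + 0.13·75) = 1725/(79/4) = 6900/79 ≈ 87.342
S = 1000/(6900/79) − 10 = 100/69 in ≈ 1.449 in
Ia = 0.2·(100/69) = 20/69 in ≈ 0.290 in
P − Ia = 3.050 − 0.290 = 3809/1380 ≈ 2.760 in (> 0, runoff occurs)
Q = (3809/1380)²/((3809/1380) + 100/69) = (14508481/1904400)/(5809/1380) = 14508481/8016420 in ≈ 1.810 in

Q = 14508481/8016420 in ≈ 1.810 in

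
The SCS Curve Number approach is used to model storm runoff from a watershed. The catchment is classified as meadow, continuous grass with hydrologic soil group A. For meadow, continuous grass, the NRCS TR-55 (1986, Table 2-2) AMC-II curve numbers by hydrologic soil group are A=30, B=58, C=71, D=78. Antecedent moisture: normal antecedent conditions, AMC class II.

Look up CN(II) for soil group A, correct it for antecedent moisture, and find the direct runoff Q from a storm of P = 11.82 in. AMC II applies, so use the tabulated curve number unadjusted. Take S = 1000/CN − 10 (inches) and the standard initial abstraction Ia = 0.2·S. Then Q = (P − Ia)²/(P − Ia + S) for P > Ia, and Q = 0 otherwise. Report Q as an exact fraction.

NRCS table: meadow, continuous grass, soil group A → CN(II) = 30
AMC II — tabulated CN = 30 applies directly.
Retention S: 1000/CN − 10 with CN=30.000 → S = 70/3 ≈ 23.333 in
Initial abstraction Ia = S/5 = (70/3)/5 = 14/3 ≈ 4.667 in
Since P=11.820 > Ia=4.667: effective rainfall P−Ia = 1073/150 in
Q = (1073/150)²/((1073/150) + 70/3) = (1151329/22500)/(4573/150) = 1151329/685950 in ≈ 1.678 in

Q = 1151329/685950 in ≈ 1.678 in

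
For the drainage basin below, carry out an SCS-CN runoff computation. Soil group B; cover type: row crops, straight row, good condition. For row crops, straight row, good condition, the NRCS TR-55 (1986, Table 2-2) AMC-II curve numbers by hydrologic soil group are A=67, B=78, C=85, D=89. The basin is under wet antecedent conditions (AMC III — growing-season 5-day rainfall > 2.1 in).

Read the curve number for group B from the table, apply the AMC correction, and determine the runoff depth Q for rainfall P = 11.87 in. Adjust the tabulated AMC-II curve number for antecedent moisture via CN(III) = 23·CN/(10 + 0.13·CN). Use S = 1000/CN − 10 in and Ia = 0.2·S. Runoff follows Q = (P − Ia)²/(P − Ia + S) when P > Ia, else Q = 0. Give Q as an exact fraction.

Q = 1087304622121/103400688300 in ≈ 10.515 in

NRCS table: row crops, straight row, good condition, soil group B → CN(II) = 78
Wet (AMC III): CN(III) = 23·78/(10 + 0.13·78) = 1794/(1007/50) = 89700/1007 ≈ 89.076
Retention S: 1000/CN − 10 with CN=89.076 → S = 1100/897 ≈ 1.226 in
Ia = 0.2S: 0.2·1.226 = 0.245 in (exactly 220/897)
Excess rainfall: 11.870 − 0.245 = 11.625 in; P > Ia so Q > 0
Runoff Q = (P−Ia)²/(P−Ia+S) = (11.625)²/(11.625+1.226) = 1087304622121/103400688300 ≈ 10.515 in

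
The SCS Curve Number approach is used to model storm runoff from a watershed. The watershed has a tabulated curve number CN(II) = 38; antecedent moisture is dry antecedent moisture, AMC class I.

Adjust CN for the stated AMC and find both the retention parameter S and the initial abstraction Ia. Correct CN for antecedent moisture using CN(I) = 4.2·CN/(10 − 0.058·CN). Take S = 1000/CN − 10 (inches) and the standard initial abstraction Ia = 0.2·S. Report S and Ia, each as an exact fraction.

Adjust CN=38 to AMC I: 4.2·38/(10 − 0.058·38) → (798/5) ÷ (1949/250) = 39900/1949 ≈ 20.472
S = 1000/(39900/1949) − 10 = 15500/399 in ≈ 38.847 in
Initial abstraction Ia = S/5 = (15500/399)/5 = 3100/399 ≈ 7.769 in

S = 15500/399 in ≈ 38.847 in; Ia = 3100/399 in ≈ 7.769 in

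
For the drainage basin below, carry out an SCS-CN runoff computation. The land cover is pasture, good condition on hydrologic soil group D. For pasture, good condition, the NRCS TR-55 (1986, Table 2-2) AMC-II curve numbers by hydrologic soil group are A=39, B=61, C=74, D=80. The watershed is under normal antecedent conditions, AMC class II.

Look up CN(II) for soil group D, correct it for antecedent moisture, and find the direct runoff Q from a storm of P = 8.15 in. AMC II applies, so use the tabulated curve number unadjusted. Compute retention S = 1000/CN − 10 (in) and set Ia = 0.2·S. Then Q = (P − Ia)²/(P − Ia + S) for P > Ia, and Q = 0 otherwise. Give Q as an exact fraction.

NRCS table: pasture, good condition, soil group D → CN(II) = 80
CN(II) = 80; AMC II needs no correction.
Max retention: S = 1000/80 − 10 = 5/2 in (≈ 2.500 in)
Ia = 0.2S: 0.2·2.500 = 0.500 in (exactly 1/2)
Excess rainfall: 8.150 − 0.500 = 7.650 in; P > Ia so Q > 0
Runoff Q = (P−Ia)²/(P−Ia+S) = (7.650)²/(7.650+2.500) = 23409/4060 ≈ 5.766 in

Q = 23409/4060 in ≈ 5.766 in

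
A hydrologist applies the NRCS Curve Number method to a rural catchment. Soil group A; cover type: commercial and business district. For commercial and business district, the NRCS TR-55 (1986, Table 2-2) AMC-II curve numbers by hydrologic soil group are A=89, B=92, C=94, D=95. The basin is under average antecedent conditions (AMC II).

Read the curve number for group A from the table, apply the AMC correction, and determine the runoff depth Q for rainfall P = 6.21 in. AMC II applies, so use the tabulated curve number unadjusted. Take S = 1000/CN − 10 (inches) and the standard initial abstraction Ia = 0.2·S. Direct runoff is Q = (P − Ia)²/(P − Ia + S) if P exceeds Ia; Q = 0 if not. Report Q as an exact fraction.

NRCS table: commercial and business district, soil group A → CN(II) = 89
Average conditions: CN = 89 (no AMC adjustment).
Retention S: 1000/CN − 10 with CN=89.000 → S = 110/89 ≈ 1.236 in
Initial abstraction Ia = S/5 = (110/89)/5 = 22/89 ≈ 0.247 in
Since P=6.210 > Ia=0.247: effective rainfall P−Ia = 53069/8900 in
Runoff Q = (P−Ia)²/(P−Ia+S) = (5.963)²/(5.963+1.236) = 2816318761/570214100 ≈ 4.939 in

Q = 2816318761/570214100 in ≈ 4.939 in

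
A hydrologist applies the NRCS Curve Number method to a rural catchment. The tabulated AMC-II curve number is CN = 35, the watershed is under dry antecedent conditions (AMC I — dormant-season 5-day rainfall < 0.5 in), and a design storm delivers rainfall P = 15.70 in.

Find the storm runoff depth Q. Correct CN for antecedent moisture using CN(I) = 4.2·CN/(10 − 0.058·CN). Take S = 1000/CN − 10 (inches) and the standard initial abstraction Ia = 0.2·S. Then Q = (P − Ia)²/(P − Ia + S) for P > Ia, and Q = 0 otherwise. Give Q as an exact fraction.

Q = 101586241/110366130 in ≈ 0.920 in

Dry (AMC I): CN(I) = 4.2·35/(10 − 0.058·35) = 147/(797/100) = 14700/797 ≈ 18.444
Retention S: 1000/CN − 10 with CN=18.444 → S = 6500/147 ≈ 44.218 in
Ia = 0.2·(6500/147) = 1300/147 in ≈ 8.844 in
P − Ia = 15.700 − 8.844 = 10079/1470 ≈ 6.856 in (> 0, runoff occurs)
Q = (10079/1470)²/((10079/1470) + 6500/147) = (101586241/2160900)/(75079/1470) = 101586241/110366130 in ≈ 0.920 in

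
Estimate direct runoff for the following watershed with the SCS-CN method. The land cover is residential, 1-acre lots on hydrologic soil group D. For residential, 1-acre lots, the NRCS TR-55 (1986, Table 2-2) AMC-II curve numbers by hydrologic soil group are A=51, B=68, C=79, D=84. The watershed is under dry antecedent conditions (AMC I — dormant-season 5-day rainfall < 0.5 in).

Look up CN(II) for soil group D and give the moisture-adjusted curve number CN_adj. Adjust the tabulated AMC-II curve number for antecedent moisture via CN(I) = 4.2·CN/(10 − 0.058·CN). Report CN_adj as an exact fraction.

CN_adj = 44100/641 ≈ 68.799

NRCS table: residential, 1-acre lots, soil group D → CN(II) = 84
CN(I) from CN(II)=84: (4.2·84)/(10 − 0.058·84) = 44100/641 ≈ 68.799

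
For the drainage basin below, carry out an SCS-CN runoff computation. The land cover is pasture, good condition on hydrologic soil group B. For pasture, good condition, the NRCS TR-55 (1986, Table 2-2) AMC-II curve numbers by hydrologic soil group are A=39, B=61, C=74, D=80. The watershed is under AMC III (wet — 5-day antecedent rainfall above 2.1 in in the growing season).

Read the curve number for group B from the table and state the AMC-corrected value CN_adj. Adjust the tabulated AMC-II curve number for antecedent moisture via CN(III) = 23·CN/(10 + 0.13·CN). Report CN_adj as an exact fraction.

NRCS table: pasture, good condition, soil group B → CN(II) = 61
Adjust CN=61 to AMC III: 23·61/(10 + 0.13·61) → 1403 ÷ (1793/100) = 140300/1793 ≈ 78.249

CN_adj = 140300/1793 ≈ 78.249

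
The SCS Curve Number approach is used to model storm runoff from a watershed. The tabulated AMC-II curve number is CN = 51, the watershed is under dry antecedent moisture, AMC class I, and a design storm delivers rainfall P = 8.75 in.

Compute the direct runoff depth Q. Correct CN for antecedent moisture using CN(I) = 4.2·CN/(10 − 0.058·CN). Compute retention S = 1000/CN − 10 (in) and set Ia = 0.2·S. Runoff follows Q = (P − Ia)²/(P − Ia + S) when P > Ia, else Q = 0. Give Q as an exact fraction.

Adjust CN=51 to AMC I: 4.2·51/(10 − 0.058·51) → (1071/5) ÷ (3521/500) = 15300/503 ≈ 30.417
Max retention: S = 1000/(15300/503) − 10 = 3500/153 in (≈ 22.876 in)
Initial abstraction Ia = S/5 = (3500/153)/5 = 700/153 ≈ 4.575 in
Excess rainfall: 8.750 − 4.575 = 4.175 in; P > Ia so Q > 0
Runoff Q = (P−Ia)²/(P−Ia+S) = (4.175)²/(4.175+22.876) = 186515/289476 ≈ 0.644 in

Q = 186515/289476 in ≈ 0.644 in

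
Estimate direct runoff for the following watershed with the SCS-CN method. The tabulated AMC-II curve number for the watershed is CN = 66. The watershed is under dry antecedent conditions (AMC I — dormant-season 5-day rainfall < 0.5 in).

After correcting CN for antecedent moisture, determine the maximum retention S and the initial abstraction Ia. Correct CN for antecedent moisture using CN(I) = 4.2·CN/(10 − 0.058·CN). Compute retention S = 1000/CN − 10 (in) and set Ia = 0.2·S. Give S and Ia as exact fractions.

Dry (AMC I): CN(I) = 4.2·66/(10 − 0.058·66) = (1386/5)/(1543/250) = 69300/1543 ≈ 44.913
Retention S: 1000/CN − 10 with CN=44.913 → S = 8500/693 ≈ 12.266 in
Initial abstraction Ia = S/5 = (8500/693)/5 = 1700/693 ≈ 2.453 in

S = 8500/693 in ≈ 12.266 in; Ia = 1700/693 in ≈ 2.453 in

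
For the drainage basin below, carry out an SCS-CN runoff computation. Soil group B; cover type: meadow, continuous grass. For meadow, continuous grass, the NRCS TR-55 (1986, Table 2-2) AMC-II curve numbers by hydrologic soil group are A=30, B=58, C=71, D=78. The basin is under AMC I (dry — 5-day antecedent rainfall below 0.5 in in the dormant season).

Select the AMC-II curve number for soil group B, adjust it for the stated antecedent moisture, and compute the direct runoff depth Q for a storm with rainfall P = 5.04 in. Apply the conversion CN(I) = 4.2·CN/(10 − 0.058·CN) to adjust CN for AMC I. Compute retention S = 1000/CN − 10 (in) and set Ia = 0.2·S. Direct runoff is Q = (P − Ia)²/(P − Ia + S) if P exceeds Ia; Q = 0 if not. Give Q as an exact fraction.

NRCS table: meadow, continuous grass, soil group B → CN(II) = 58
Adjust CN=58 to AMC I: 4.2·58/(10 − 0.058·58) → (1218/5) ÷ (1659/250) = 2900/79 ≈ 36.709
Retention S: 1000/CN − 10 with CN=36.709 → S = 500/29 ≈ 17.241 in
Ia = 0.2·(500/29) = 100/29 in ≈ 3.448 in
P − Ia = 5.040 − 3.448 = 1154/725 ≈ 1.592 in (> 0, runoff occurs)
Q: (1154/725)² ÷ (13654/725) = 665858/4949575 in (≈ 0.135 in)

Q = 665858/4949575 in ≈ 0.135 in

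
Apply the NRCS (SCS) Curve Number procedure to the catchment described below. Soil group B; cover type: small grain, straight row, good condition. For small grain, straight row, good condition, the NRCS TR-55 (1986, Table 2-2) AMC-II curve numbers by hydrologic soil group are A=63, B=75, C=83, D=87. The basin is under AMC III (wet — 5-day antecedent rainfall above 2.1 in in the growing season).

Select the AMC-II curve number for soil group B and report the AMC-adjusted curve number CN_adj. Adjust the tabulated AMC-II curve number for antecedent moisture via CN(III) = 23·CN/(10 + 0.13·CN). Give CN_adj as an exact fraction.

NRCS table: small grain, straight row, good condition, soil group B → CN(II) = 75
CN(III) from CN(II)=75: (23·75)/(10 + 0.13·75) = 6900/79 ≈ 87.342

CN_adj = 6900/79 ≈ 87.342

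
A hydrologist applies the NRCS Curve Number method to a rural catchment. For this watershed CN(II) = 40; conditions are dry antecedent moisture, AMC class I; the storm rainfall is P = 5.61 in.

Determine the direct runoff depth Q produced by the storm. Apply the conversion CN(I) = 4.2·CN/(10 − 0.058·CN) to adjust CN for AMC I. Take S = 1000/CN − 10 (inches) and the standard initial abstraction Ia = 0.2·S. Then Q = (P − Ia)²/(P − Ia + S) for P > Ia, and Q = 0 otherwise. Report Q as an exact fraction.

CN(I) from CN(II)=40: (4.2·40)/(10 − 0.058·40) = 175/8 ≈ 21.875
S = 1000/(175/8) − 10 = 250/7 in ≈ 35.714 in
Initial abstraction Ia = S/5 = (250/7)/5 = 50/7 ≈ 7.143 in
P = 5.610 ≤ Ia = 7.143 in: entire storm abstracted, Q = 0.

Q = 0 in ≈ 0.000 in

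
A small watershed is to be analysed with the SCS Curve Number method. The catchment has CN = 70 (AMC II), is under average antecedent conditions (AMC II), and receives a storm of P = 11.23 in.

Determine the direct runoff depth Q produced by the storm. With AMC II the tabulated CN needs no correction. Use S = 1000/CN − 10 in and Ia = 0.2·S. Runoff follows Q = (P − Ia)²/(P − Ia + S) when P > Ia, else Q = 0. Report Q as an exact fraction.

Q = 52722121/7182700 in ≈ 7.340 in

AMC II — tabulated CN = 70 applies directly.
Retention S: 1000/CN − 10 with CN=70.000 → S = 30/7 ≈ 4.286 in
Initial abstraction Ia = S/5 = (30/7)/5 = 6/7 ≈ 0.857 in
P − Ia = 11.230 − 0.857 = 7261/700 ≈ 10.373 in (> 0, runoff occurs)
Q: (7261/700)² ÷ (10261/700) = 52722121/7182700 in (≈ 7.340 in)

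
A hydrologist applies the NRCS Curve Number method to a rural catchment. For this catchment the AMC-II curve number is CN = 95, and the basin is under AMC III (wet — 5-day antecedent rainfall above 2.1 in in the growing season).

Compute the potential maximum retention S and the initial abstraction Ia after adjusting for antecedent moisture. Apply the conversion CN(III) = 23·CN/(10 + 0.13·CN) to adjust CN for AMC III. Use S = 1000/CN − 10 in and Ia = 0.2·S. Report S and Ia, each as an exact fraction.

CN(III) from CN(II)=95: (23·95)/(10 + 0.13·95) = 43700/447 ≈ 97.763
S = 1000/(43700/447) − 10 = 100/437 in ≈ 0.229 in
Initial abstraction Ia = S/5 = (100/437)/5 = 20/437 ≈ 0.046 in

S = 100/437 in ≈ 0.229 in; Ia = 20/437 in ≈ 0.046 in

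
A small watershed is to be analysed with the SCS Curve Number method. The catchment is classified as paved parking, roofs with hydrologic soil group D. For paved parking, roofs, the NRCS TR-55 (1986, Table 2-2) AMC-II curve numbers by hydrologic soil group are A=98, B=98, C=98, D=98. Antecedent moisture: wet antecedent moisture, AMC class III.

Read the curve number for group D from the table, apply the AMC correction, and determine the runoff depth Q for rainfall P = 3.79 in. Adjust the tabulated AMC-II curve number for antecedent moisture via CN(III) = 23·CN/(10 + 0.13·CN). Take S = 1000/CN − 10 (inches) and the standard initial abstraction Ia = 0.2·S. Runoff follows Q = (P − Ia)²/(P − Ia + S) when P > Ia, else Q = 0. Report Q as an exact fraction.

Q = 180738067689/49039489100 in ≈ 3.686 in

NRCS table: paved parking, roofs, soil group D → CN(II) = 98
Adjust CN=98 to AMC III: 23·98/(10 + 0.13·98) → 2254 ÷ (1137/50) = 112700/1137 ≈ 99.120
Retention S: 1000/CN − 10 with CN=99.120 → S = 100/1127 ≈ 0.089 in
Initial abstraction Ia = S/5 = (100/1127)/5 = 20/1127 ≈ 0.018 in
P − Ia = 3.790 − 0.018 = 425133/112700 ≈ 3.772 in (> 0, runoff occurs)
Runoff Q = (P−Ia)²/(P−Ia+S) = (3.772)²/(3.772+0.089) = 180738067689/49039489100 ≈ 3.686 in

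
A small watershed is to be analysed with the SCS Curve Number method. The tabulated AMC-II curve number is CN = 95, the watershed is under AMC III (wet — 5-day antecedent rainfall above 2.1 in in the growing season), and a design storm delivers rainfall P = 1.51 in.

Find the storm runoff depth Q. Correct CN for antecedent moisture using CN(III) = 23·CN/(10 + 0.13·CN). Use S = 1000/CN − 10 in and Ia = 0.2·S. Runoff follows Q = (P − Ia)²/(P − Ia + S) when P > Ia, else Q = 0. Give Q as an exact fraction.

Q = 4094336169/3233231900 in ≈ 1.266 in

Wet (AMC III): CN(III) = 23·95/(10 + 0.13·95) = 2185/(447/20) = 43700/447 ≈ 97.763
Max retention: S = 1000/(43700/447) − 10 = 100/437 in (≈ 0.229 in)
Ia = 0.2S: 0.2·0.229 = 0.046 in (exactly 20/437)
P − Ia = 1.510 − 0.046 = 63987/43700 ≈ 1.464 in (> 0, runoff occurs)
Q = (63987/43700)²/((63987/43700) + 100/437) = (4094336169/1909690000)/(73987/43700) = 4094336169/3233231900 in ≈ 1.266 in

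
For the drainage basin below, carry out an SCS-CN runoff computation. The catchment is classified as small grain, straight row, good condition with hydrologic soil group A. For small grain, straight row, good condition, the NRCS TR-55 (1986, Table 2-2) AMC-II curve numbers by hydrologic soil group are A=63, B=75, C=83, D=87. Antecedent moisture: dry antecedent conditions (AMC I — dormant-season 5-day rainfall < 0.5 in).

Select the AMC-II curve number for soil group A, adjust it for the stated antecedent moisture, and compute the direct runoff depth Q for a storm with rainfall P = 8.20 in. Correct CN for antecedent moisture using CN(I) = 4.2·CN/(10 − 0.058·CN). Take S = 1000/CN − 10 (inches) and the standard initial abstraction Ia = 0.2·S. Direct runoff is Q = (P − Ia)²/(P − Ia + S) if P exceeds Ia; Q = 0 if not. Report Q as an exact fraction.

Q = 1277562049/848327445 in ≈ 1.506 in

NRCS table: small grain, straight row, good condition, soil group A → CN(II) = 63
Dry (AMC I): CN(I) = 4.2·63/(10 − 0.058·63) = (1323/5)/(3173/500) = 132300/3173 ≈ 41.696
S = 1000/(132300/3173) − 10 = 18500/1323 in ≈ 13.983 in
Initial abstraction Ia = S/5 = (18500/1323)/5 = 3700/1323 ≈ 2.797 in
Excess rainfall: 8.200 − 2.797 = 5.403 in; P > Ia so Q > 0
Q: (35743/6615)² ÷ (128243/6615) = 1277562049/848327445 in (≈ 1.506 in)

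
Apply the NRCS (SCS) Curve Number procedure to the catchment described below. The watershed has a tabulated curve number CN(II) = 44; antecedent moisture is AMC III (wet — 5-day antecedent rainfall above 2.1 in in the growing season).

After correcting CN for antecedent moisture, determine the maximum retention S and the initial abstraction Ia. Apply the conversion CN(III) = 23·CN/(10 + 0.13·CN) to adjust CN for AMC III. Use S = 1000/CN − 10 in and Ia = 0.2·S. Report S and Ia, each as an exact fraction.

Adjust CN=44 to AMC III: 23·44/(10 + 0.13·44) → 1012 ÷ (393/25) = 25300/393 ≈ 64.377
Max retention: S = 1000/(25300/393) − 10 = 1400/253 in (≈ 5.534 in)
Ia = 0.2·(1400/253) = 280/253 in ≈ 1.107 in

S = 1400/253 in ≈ 5.534 in; Ia = 280/253 in ≈ 1.107 in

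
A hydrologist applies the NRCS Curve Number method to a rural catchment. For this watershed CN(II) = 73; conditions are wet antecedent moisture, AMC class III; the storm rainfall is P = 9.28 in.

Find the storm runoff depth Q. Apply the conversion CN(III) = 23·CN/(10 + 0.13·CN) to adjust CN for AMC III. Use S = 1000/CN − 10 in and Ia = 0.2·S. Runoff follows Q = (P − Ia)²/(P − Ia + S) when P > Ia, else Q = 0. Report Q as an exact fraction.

CN(III) from CN(II)=73: (23·73)/(10 + 0.13·73) = 167900/1949 ≈ 86.147
S = 1000/(167900/1949) − 10 = 2700/1679 in ≈ 1.608 in
Ia = 0.2·(2700/1679) = 540/1679 in ≈ 0.322 in
P − Ia = 9.280 − 0.322 = 376028/41975 ≈ 8.958 in (> 0, runoff occurs)
Q = (376028/41975)²/((376028/41975) + 2700/1679) = (141397056784/1761900625)/(443528/41975) = 17674632098/2327135975 in ≈ 7.595 in

Q = 17674632098/2327135975 in ≈ 7.595 in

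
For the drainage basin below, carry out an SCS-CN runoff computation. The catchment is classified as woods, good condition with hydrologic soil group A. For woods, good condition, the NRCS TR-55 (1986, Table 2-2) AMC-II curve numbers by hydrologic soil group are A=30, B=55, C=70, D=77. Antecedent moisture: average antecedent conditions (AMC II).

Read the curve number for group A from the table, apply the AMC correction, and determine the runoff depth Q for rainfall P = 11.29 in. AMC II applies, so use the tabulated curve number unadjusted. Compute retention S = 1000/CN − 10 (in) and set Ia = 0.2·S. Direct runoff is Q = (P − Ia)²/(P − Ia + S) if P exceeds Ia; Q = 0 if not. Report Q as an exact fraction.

NRCS table: woods, good condition, soil group A → CN(II) = 30
AMC II — tabulated CN = 30 applies directly.
Retention S: 1000/CN − 10 with CN=30.000 → S = 70/3 ≈ 23.333 in
Ia = 0.2·(70/3) = 14/3 in ≈ 4.667 in
P − Ia = 11.290 − 4.667 = 1987/300 ≈ 6.623 in (> 0, runoff occurs)
Q = (1987/300)²/((1987/300) + 70/3) = (3948169/90000)/(8987/300) = 3948169/2696100 in ≈ 1.464 in

Q = 3948169/2696100 in ≈ 1.464 in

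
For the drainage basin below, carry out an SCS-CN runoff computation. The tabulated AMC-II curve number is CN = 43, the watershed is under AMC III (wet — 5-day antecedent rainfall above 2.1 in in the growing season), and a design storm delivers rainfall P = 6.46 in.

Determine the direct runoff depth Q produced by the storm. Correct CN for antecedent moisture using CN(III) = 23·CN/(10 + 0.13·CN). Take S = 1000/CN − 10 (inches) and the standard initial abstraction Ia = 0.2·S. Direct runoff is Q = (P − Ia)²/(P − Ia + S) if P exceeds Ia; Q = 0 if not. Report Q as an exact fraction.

Adjust CN=43 to AMC III: 23·43/(10 + 0.13·43) → 989 ÷ (1559/100) = 98900/1559 ≈ 63.438
Max retention: S = 1000/(98900/1559) − 10 = 5700/989 in (≈ 5.763 in)
Initial abstraction Ia = S/5 = (5700/989)/5 = 1140/989 ≈ 1.153 in
Excess rainfall: 6.460 − 1.153 = 5.307 in; P > Ia so Q > 0
Q = (262447/49450)²/((262447/49450) + 5700/989) = (68878427809/2445302500)/(547447/49450) = 3625180411/1424802850 in ≈ 2.544 in

Q = 3625180411/1424802850 in ≈ 2.544 in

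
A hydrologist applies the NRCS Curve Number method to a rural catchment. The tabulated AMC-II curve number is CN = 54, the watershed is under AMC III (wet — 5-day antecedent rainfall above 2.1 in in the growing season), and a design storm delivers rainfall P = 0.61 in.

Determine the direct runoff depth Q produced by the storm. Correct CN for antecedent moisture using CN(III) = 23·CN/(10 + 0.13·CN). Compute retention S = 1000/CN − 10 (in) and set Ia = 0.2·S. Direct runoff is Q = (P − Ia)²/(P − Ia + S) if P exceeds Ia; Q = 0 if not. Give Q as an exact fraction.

Q = 0 in ≈ 0.000 in

CN(III) from CN(II)=54: (23·54)/(10 + 0.13·54) = 2700/37 ≈ 72.973
S = 1000/(2700/37) − 10 = 100/27 in ≈ 3.704 in
Initial abstraction Ia = S/5 = (100/27)/5 = 20/27 ≈ 0.741 in
P = 0.610 ≤ Ia = 0.741 in: entire storm abstracted, Q = 0.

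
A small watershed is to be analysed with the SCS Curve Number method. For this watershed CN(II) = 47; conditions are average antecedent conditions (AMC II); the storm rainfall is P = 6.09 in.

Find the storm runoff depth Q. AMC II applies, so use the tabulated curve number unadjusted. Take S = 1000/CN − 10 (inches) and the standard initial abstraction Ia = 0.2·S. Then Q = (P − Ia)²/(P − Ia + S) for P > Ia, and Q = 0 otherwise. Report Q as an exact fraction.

Q = 324828529/333808100 in ≈ 0.973 in

CN(II) = 47; AMC II needs no correction.
S = 1000/47 − 10 = 530/47 in ≈ 11.277 in
Initial abstraction Ia = S/5 = (530/47)/5 = 106/47 ≈ 2.255 in
Excess rainfall: 6.090 − 2.255 = 3.835 in; P > Ia so Q > 0
Q = (18023/4700)²/((18023/4700) + 530/47) = (324828529/22090000)/(71023/4700) = 324828529/333808100 in ≈ 0.973 in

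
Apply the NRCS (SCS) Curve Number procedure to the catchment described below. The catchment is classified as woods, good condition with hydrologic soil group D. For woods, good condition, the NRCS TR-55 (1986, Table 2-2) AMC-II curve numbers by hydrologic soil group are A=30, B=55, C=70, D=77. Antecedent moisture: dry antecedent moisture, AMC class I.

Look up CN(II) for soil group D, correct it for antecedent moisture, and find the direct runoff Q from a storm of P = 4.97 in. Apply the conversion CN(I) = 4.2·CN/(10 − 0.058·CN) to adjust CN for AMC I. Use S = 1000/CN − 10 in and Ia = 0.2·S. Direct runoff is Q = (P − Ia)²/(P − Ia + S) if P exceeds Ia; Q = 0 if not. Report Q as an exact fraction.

Q = 329073175201/278714043300 in ≈ 1.181 in

NRCS table: woods, good condition, soil group D → CN(II) = 77
Dry (AMC I): CN(I) = 4.2·77/(10 − 0.058·77) = (1617/5)/(2767/500) = 161700/2767 ≈ 58.439
Retention S: 1000/CN − 10 with CN=58.439 → S = 11500/1617 ≈ 7.112 in
Ia = 0.2S: 0.2·7.112 = 1.422 in (exactly 2300/1617)
Since P=4.970 > Ia=1.422: effective rainfall P−Ia = 573649/161700 in
Q = (573649/161700)²/((573649/161700) + 11500/1617) = (329073175201/26146890000)/(1723649/161700) = 329073175201/278714043300 in ≈ 1.181 in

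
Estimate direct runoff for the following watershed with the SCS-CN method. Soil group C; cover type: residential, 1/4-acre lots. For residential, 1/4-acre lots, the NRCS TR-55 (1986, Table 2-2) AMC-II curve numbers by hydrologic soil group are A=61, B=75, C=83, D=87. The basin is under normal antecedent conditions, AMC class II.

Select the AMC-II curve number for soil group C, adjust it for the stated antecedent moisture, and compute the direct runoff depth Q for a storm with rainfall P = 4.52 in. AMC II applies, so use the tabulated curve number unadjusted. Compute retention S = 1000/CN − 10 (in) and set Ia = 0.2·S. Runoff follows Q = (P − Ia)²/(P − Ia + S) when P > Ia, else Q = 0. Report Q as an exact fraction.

NRCS table: residential, 1/4-acre lots, soil group C → CN(II) = 83
CN(II) = 83; AMC II needs no correction.
Retention S: 1000/CN − 10 with CN=83.000 → S = 170/83 ≈ 2.048 in
Ia = 0.2S: 0.2·2.048 = 0.410 in (exactly 34/83)
Since P=4.520 > Ia=0.410: effective rainfall P−Ia = 8529/2075 in
Q: (8529/2075)² ÷ (12779/2075) = 72743841/26516425 in (≈ 2.743 in)

Q = 72743841/26516425 in ≈ 2.743 in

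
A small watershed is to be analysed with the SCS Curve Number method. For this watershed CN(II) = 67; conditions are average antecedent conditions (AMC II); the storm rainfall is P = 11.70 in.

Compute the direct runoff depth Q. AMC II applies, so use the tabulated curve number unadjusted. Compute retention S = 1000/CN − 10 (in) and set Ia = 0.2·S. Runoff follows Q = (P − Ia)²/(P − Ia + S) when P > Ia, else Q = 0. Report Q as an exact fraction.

Q = 17179347/2340310 in ≈ 7.341 in

CN(II) = 67; AMC II needs no correction.
Retention S: 1000/CN − 10 with CN=67.000 → S = 330/67 ≈ 4.925 in
Initial abstraction Ia = S/5 = (330/67)/5 = 66/67 ≈ 0.985 in
Excess rainfall: 11.700 − 0.985 = 10.715 in; P > Ia so Q > 0
Q = (7179/670)²/((7179/670) + 330/67) = (51538041/448900)/(10479/670) = 17179347/2340310 in ≈ 7.341 in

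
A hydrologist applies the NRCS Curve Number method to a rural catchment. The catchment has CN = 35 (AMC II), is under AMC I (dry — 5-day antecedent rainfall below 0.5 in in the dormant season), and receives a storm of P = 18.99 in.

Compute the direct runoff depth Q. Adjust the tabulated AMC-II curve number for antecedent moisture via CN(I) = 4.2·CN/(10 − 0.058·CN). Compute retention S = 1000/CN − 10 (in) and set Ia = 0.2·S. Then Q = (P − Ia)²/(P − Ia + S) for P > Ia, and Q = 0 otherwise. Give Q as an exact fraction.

Q = 22246617409/11747549100 in ≈ 1.894 in

Dry (AMC I): CN(I) = 4.2·35/(10 − 0.058·35) = 147/(797/100) = 14700/797 ≈ 18.444
Max retention: S = 1000/(14700/797) − 10 = 6500/147 in (≈ 44.218 in)
Ia = 0.2S: 0.2·44.218 = 8.844 in (exactly 1300/147)
Since P=18.990 > Ia=8.844: effective rainfall P−Ia = 149153/14700 in
Runoff Q = (P−Ia)²/(P−Ia+S) = (10.146)²/(10.146+44.218) = 22246617409/11747549100 ≈ 1.894 in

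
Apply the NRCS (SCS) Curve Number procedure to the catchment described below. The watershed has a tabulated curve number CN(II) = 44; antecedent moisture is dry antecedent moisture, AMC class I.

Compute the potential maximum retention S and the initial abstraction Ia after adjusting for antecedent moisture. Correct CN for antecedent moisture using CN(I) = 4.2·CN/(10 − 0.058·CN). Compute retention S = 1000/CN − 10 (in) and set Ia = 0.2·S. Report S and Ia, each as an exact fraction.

Dry (AMC I): CN(I) = 4.2·44/(10 − 0.058·44) = (924/5)/(931/125) = 3300/133 ≈ 24.812
Retention S: 1000/CN − 10 with CN=24.812 → S = 1000/33 ≈ 30.303 in
Ia = 0.2·(1000/33) = 200/33 in ≈ 6.061 in

S = 1000/33 in ≈ 30.303 in; Ia = 200/33 in ≈ 6.061 in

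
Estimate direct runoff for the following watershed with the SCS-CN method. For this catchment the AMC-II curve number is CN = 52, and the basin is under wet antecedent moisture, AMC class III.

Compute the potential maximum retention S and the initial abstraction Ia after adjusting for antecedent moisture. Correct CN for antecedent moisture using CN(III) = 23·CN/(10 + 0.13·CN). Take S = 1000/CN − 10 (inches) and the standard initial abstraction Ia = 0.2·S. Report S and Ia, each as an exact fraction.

S = 1200/299 in ≈ 4.013 in; Ia = 240/299 in ≈ 0.803 in

Adjust CN=52 to AMC III: 23·52/(10 + 0.13·52) → 1196 ÷ (419/25) = 29900/419 ≈ 71.360
S = 1000/(29900/419) − 10 = 1200/299 in ≈ 4.013 in
Initial abstraction Ia = S/5 = (1200/299)/5 = 240/299 ≈ 0.803 in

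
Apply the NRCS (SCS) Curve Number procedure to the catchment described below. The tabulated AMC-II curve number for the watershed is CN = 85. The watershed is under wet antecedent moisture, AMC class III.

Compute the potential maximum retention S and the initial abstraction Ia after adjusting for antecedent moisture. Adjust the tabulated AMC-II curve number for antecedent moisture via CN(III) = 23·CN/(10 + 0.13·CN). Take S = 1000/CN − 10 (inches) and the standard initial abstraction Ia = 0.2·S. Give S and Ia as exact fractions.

Wet (AMC III): CN(III) = 23·85/(10 + 0.13·85) = 1955/(421/20) = 39100/421 ≈ 92.874
Max retention: S = 1000/(39100/421) − 10 = 300/391 in (≈ 0.767 in)
Ia = 0.2·(300/391) = 60/391 in ≈ 0.153 in

S = 300/391 in ≈ 0.767 in; Ia = 60/391 in ≈ 0.153 in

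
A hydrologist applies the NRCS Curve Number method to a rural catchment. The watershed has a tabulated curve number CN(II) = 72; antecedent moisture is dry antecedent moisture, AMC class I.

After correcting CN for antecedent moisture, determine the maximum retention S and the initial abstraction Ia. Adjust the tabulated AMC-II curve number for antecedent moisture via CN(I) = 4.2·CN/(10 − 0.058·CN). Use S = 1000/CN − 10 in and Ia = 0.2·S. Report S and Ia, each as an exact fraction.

S = 250/27 in ≈ 9.259 in; Ia = 50/27 in ≈ 1.852 in

CN(I) from CN(II)=72: (4.2·72)/(10 − 0.058·72) = 675/13 ≈ 51.923
S = 1000/(675/13) − 10 = 250/27 in ≈ 9.259 in
Ia = 0.2·(250/27) = 50/27 in ≈ 1.852 in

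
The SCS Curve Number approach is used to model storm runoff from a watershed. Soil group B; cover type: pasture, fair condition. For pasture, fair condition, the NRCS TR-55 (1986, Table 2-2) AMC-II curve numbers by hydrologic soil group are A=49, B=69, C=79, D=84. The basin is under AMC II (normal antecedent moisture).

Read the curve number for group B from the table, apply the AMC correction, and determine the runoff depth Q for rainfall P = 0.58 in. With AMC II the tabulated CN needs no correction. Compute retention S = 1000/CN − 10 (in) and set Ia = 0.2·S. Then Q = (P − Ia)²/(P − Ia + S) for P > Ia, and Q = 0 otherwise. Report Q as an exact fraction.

Q = 0 in ≈ 0.000 in

NRCS table: pasture, fair condition, soil group B → CN(II) = 69
AMC II — tabulated CN = 69 applies directly.
S = 1000/69 − 10 = 310/69 in ≈ 4.493 in
Ia = 0.2·(310/69) = 62/69 in ≈ 0.899 in
P = 0.580 ≤ Ia = 0.899 in: entire storm abstracted, Q = 0.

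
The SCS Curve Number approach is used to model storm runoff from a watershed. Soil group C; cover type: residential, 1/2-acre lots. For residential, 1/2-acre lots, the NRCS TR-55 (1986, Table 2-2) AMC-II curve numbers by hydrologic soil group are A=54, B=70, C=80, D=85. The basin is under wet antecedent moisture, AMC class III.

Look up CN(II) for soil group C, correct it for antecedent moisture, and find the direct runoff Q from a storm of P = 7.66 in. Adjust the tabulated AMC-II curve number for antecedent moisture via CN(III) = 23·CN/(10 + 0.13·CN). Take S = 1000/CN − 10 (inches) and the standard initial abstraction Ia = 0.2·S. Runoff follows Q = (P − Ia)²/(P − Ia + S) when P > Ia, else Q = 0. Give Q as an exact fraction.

NRCS table: residential, 1/2-acre lots, soil group C → CN(II) = 80
CN(III) from CN(II)=80: (23·80)/(10 + 0.13·80) = 4600/51 ≈ 90.196
Max retention: S = 1000/(4600/51) − 10 = 25/23 in (≈ 1.087 in)
Ia = 0.2·(25/23) = 5/23 in ≈ 0.217 in
P − Ia = 7.660 − 0.217 = 8559/1150 ≈ 7.443 in (> 0, runoff occurs)
Runoff Q = (P−Ia)²/(P−Ia+S) = (7.443)²/(7.443+1.087) = 73256481/11280350 ≈ 6.494 in

Q = 73256481/11280350 in ≈ 6.494 in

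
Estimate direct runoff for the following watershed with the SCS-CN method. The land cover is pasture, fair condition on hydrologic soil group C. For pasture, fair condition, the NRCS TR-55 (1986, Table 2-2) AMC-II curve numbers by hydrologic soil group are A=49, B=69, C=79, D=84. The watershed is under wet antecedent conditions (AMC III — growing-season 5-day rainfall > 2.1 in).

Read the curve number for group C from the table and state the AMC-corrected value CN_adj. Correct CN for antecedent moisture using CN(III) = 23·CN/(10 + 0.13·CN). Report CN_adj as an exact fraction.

CN_adj = 181700/2027 ≈ 89.640

NRCS table: pasture, fair condition, soil group C → CN(II) = 79
CN(III) from CN(II)=79: (23·79)/(10 + 0.13·79) = 181700/2027 ≈ 89.640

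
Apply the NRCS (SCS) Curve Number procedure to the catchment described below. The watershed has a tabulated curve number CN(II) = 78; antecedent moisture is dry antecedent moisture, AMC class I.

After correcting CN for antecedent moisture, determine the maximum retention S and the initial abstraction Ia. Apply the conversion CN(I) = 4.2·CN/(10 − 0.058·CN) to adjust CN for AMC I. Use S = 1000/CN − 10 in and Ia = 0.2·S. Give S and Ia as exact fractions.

CN(I) from CN(II)=78: (4.2·78)/(10 − 0.058·78) = 81900/1369 ≈ 59.825
Max retention: S = 1000/(81900/1369) − 10 = 5500/819 in (≈ 6.716 in)
Ia = 0.2·(5500/819) = 1100/819 in ≈ 1.343 in

S = 5500/819 in ≈ 6.716 in; Ia = 1100/819 in ≈ 1.343 in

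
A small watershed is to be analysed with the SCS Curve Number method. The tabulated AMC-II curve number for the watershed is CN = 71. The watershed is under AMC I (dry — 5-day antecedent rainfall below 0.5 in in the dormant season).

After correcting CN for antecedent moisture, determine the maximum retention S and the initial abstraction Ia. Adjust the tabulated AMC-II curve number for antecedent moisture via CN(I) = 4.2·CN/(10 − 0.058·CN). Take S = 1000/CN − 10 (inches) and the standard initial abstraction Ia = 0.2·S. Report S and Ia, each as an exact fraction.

S = 14500/1491 in ≈ 9.725 in; Ia = 2900/1491 in ≈ 1.945 in

CN(I) from CN(II)=71: (4.2·71)/(10 − 0.058·71) = 149100/2941 ≈ 50.697
Retention S: 1000/CN − 10 with CN=50.697 → S = 14500/1491 ≈ 9.725 in
Ia = 0.2S: 0.2·9.725 = 1.945 in (exactly 2900/1491)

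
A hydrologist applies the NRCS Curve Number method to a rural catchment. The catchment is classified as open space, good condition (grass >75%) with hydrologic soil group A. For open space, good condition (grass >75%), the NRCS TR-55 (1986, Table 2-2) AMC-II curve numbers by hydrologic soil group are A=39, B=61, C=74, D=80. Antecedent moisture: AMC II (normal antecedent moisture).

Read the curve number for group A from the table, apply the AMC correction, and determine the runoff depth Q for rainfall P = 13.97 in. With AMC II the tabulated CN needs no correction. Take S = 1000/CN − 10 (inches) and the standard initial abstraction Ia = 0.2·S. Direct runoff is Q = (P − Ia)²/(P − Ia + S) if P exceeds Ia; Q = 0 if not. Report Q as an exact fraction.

NRCS table: open space, good condition (grass >75%), soil group A → CN(II) = 39
AMC II — tabulated CN = 39 applies directly.
S = 1000/39 − 10 = 610/39 in ≈ 15.641 in
Initial abstraction Ia = S/5 = (610/39)/5 = 122/39 ≈ 3.128 in
Since P=13.970 > Ia=3.128: effective rainfall P−Ia = 42283/3900 in
Q: (42283/3900)² ÷ (103283/3900) = 1787852089/402803700 in (≈ 4.439 in)

Q = 1787852089/402803700 in ≈ 4.439 in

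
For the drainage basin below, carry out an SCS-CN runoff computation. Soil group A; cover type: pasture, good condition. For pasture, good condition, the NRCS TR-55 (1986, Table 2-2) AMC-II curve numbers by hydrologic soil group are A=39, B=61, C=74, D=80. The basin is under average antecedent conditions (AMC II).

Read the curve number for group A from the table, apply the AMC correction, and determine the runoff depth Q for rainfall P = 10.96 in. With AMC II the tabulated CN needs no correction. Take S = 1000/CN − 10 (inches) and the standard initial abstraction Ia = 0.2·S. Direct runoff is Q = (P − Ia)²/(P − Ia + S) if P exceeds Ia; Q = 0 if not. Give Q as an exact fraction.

NRCS table: pasture, good condition, soil group A → CN(II) = 39
Average conditions: CN = 39 (no AMC adjustment).
Retention S: 1000/CN − 10 with CN=39.000 → S = 610/39 ≈ 15.641 in
Initial abstraction Ia = S/5 = (610/39)/5 = 122/39 ≈ 3.128 in
Since P=10.960 > Ia=3.128: effective rainfall P−Ia = 7636/975 in
Q: (7636/975)² ÷ (22886/975) = 29154248/11156925 in (≈ 2.613 in)

Q = 29154248/11156925 in ≈ 2.613 in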